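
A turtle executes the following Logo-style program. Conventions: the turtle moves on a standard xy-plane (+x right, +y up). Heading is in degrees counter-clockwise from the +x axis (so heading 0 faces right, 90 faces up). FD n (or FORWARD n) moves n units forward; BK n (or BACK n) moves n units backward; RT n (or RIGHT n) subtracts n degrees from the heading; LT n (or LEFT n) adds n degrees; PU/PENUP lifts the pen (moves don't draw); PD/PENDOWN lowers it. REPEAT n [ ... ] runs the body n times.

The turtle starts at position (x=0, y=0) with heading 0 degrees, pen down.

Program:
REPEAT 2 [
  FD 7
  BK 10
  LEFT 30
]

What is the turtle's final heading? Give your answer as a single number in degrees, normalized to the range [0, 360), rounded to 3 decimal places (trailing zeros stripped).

Executing turtle program step by step:
Start: pos=(0,0), heading=0, pen down
REPEAT 2 [
  -- iteration 1/2 --
  FD 7: (0,0) -> (7,0) [heading=0, draw]
  BK 10: (7,0) -> (-3,0) [heading=0, draw]
  LT 30: heading 0 -> 30
  -- iteration 2/2 --
  FD 7: (-3,0) -> (3.062,3.5) [heading=30, draw]
  BK 10: (3.062,3.5) -> (-5.598,-1.5) [heading=30, draw]
  LT 30: heading 30 -> 60
]
Final: pos=(-5.598,-1.5), heading=60, 4 segment(s) drawn

Answer: 60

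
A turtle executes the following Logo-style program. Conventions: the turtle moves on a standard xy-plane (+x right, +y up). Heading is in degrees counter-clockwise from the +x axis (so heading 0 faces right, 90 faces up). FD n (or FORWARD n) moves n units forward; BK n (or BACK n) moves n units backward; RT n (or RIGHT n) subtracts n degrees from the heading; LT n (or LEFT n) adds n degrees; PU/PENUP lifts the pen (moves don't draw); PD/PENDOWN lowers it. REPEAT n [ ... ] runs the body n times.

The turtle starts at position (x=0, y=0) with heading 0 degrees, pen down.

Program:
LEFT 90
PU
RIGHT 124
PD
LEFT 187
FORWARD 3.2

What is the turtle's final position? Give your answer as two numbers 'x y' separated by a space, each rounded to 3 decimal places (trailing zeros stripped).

Executing turtle program step by step:
Start: pos=(0,0), heading=0, pen down
LT 90: heading 0 -> 90
PU: pen up
RT 124: heading 90 -> 326
PD: pen down
LT 187: heading 326 -> 153
FD 3.2: (0,0) -> (-2.851,1.453) [heading=153, draw]
Final: pos=(-2.851,1.453), heading=153, 1 segment(s) drawn

Answer: -2.851 1.453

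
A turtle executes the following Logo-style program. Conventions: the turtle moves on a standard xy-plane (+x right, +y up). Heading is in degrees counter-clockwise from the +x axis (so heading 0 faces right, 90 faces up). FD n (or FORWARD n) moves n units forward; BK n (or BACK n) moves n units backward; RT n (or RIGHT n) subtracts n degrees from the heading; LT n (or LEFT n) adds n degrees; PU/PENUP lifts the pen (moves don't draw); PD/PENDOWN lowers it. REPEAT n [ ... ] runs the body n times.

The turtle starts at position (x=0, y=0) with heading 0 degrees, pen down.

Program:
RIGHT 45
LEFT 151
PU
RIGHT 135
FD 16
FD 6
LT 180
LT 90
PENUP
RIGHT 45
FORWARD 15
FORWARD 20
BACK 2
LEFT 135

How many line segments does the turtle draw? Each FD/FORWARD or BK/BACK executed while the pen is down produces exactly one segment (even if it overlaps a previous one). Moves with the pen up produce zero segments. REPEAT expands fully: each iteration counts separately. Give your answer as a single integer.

Executing turtle program step by step:
Start: pos=(0,0), heading=0, pen down
RT 45: heading 0 -> 315
LT 151: heading 315 -> 106
PU: pen up
RT 135: heading 106 -> 331
FD 16: (0,0) -> (13.994,-7.757) [heading=331, move]
FD 6: (13.994,-7.757) -> (19.242,-10.666) [heading=331, move]
LT 180: heading 331 -> 151
LT 90: heading 151 -> 241
PU: pen up
RT 45: heading 241 -> 196
FD 15: (19.242,-10.666) -> (4.823,-14.8) [heading=196, move]
FD 20: (4.823,-14.8) -> (-14.403,-20.313) [heading=196, move]
BK 2: (-14.403,-20.313) -> (-12.48,-19.762) [heading=196, move]
LT 135: heading 196 -> 331
Final: pos=(-12.48,-19.762), heading=331, 0 segment(s) drawn
Segments drawn: 0

Answer: 0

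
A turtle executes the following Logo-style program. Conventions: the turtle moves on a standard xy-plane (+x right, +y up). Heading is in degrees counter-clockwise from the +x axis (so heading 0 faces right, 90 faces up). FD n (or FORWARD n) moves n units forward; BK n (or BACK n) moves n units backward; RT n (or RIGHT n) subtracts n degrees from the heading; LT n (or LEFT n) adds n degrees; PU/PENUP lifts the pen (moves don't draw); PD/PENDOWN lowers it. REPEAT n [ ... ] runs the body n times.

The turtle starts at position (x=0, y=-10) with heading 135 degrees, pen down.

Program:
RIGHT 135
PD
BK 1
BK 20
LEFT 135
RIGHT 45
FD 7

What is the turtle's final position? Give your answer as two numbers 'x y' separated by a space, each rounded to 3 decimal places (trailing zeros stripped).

Executing turtle program step by step:
Start: pos=(0,-10), heading=135, pen down
RT 135: heading 135 -> 0
PD: pen down
BK 1: (0,-10) -> (-1,-10) [heading=0, draw]
BK 20: (-1,-10) -> (-21,-10) [heading=0, draw]
LT 135: heading 0 -> 135
RT 45: heading 135 -> 90
FD 7: (-21,-10) -> (-21,-3) [heading=90, draw]
Final: pos=(-21,-3), heading=90, 3 segment(s) drawn

Answer: -21 -3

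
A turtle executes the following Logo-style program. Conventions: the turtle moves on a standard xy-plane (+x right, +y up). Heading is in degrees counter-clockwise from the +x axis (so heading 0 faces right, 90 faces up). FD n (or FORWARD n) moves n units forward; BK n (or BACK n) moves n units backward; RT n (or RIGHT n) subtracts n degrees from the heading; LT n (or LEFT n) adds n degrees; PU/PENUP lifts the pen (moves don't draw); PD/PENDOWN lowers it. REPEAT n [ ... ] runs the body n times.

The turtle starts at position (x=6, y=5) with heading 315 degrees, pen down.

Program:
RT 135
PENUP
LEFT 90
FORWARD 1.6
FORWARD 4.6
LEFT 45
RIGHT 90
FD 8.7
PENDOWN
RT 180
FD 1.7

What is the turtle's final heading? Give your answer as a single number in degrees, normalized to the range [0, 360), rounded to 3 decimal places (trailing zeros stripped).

Answer: 45

Derivation:
Executing turtle program step by step:
Start: pos=(6,5), heading=315, pen down
RT 135: heading 315 -> 180
PU: pen up
LT 90: heading 180 -> 270
FD 1.6: (6,5) -> (6,3.4) [heading=270, move]
FD 4.6: (6,3.4) -> (6,-1.2) [heading=270, move]
LT 45: heading 270 -> 315
RT 90: heading 315 -> 225
FD 8.7: (6,-1.2) -> (-0.152,-7.352) [heading=225, move]
PD: pen down
RT 180: heading 225 -> 45
FD 1.7: (-0.152,-7.352) -> (1.05,-6.15) [heading=45, draw]
Final: pos=(1.05,-6.15), heading=45, 1 segment(s) drawn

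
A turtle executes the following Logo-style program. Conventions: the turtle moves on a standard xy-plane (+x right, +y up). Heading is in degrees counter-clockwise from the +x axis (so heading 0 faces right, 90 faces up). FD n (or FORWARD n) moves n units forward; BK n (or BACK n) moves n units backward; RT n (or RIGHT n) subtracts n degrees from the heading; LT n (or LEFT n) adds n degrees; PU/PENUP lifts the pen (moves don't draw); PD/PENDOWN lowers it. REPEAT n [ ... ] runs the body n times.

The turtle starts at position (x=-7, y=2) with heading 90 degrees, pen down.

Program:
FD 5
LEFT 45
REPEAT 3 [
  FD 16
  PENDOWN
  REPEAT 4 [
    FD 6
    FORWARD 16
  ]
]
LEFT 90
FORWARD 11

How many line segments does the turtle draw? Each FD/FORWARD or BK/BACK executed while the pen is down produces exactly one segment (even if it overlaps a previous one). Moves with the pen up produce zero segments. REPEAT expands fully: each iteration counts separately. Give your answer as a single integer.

Answer: 29

Derivation:
Executing turtle program step by step:
Start: pos=(-7,2), heading=90, pen down
FD 5: (-7,2) -> (-7,7) [heading=90, draw]
LT 45: heading 90 -> 135
REPEAT 3 [
  -- iteration 1/3 --
  FD 16: (-7,7) -> (-18.314,18.314) [heading=135, draw]
  PD: pen down
  REPEAT 4 [
    -- iteration 1/4 --
    FD 6: (-18.314,18.314) -> (-22.556,22.556) [heading=135, draw]
    FD 16: (-22.556,22.556) -> (-33.87,33.87) [heading=135, draw]
    -- iteration 2/4 --
    FD 6: (-33.87,33.87) -> (-38.113,38.113) [heading=135, draw]
    FD 16: (-38.113,38.113) -> (-49.426,49.426) [heading=135, draw]
    -- iteration 3/4 --
    FD 6: (-49.426,49.426) -> (-53.669,53.669) [heading=135, draw]
    FD 16: (-53.669,53.669) -> (-64.983,64.983) [heading=135, draw]
    -- iteration 4/4 --
    FD 6: (-64.983,64.983) -> (-69.225,69.225) [heading=135, draw]
    FD 16: (-69.225,69.225) -> (-80.539,80.539) [heading=135, draw]
  ]
  -- iteration 2/3 --
  FD 16: (-80.539,80.539) -> (-91.853,91.853) [heading=135, draw]
  PD: pen down
  REPEAT 4 [
    -- iteration 1/4 --
    FD 6: (-91.853,91.853) -> (-96.095,96.095) [heading=135, draw]
    FD 16: (-96.095,96.095) -> (-107.409,107.409) [heading=135, draw]
    -- iteration 2/4 --
    FD 6: (-107.409,107.409) -> (-111.652,111.652) [heading=135, draw]
    FD 16: (-111.652,111.652) -> (-122.966,122.966) [heading=135, draw]
    -- iteration 3/4 --
    FD 6: (-122.966,122.966) -> (-127.208,127.208) [heading=135, draw]
    FD 16: (-127.208,127.208) -> (-138.522,138.522) [heading=135, draw]
    -- iteration 4/4 --
    FD 6: (-138.522,138.522) -> (-142.765,142.765) [heading=135, draw]
    FD 16: (-142.765,142.765) -> (-154.078,154.078) [heading=135, draw]
  ]
  -- iteration 3/3 --
  FD 16: (-154.078,154.078) -> (-165.392,165.392) [heading=135, draw]
  PD: pen down
  REPEAT 4 [
    -- iteration 1/4 --
    FD 6: (-165.392,165.392) -> (-169.635,169.635) [heading=135, draw]
    FD 16: (-169.635,169.635) -> (-180.948,180.948) [heading=135, draw]
    -- iteration 2/4 --
    FD 6: (-180.948,180.948) -> (-185.191,185.191) [heading=135, draw]
    FD 16: (-185.191,185.191) -> (-196.505,196.505) [heading=135, draw]
    -- iteration 3/4 --
    FD 6: (-196.505,196.505) -> (-200.747,200.747) [heading=135, draw]
    FD 16: (-200.747,200.747) -> (-212.061,212.061) [heading=135, draw]
    -- iteration 4/4 --
    FD 6: (-212.061,212.061) -> (-216.304,216.304) [heading=135, draw]
    FD 16: (-216.304,216.304) -> (-227.617,227.617) [heading=135, draw]
  ]
]
LT 90: heading 135 -> 225
FD 11: (-227.617,227.617) -> (-235.395,219.839) [heading=225, draw]
Final: pos=(-235.395,219.839), heading=225, 29 segment(s) drawn
Segments drawn: 29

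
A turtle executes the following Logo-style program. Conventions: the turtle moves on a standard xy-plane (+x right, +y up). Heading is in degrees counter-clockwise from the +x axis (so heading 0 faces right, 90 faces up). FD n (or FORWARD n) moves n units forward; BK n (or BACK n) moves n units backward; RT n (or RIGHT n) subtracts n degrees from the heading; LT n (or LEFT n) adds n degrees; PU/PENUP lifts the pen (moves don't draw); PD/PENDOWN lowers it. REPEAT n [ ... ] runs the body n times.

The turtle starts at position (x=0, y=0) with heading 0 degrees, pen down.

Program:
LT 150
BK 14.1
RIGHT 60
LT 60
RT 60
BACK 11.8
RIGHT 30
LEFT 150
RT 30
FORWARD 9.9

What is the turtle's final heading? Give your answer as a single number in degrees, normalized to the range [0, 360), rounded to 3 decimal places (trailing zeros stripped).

Answer: 180

Derivation:
Executing turtle program step by step:
Start: pos=(0,0), heading=0, pen down
LT 150: heading 0 -> 150
BK 14.1: (0,0) -> (12.211,-7.05) [heading=150, draw]
RT 60: heading 150 -> 90
LT 60: heading 90 -> 150
RT 60: heading 150 -> 90
BK 11.8: (12.211,-7.05) -> (12.211,-18.85) [heading=90, draw]
RT 30: heading 90 -> 60
LT 150: heading 60 -> 210
RT 30: heading 210 -> 180
FD 9.9: (12.211,-18.85) -> (2.311,-18.85) [heading=180, draw]
Final: pos=(2.311,-18.85), heading=180, 3 segment(s) drawn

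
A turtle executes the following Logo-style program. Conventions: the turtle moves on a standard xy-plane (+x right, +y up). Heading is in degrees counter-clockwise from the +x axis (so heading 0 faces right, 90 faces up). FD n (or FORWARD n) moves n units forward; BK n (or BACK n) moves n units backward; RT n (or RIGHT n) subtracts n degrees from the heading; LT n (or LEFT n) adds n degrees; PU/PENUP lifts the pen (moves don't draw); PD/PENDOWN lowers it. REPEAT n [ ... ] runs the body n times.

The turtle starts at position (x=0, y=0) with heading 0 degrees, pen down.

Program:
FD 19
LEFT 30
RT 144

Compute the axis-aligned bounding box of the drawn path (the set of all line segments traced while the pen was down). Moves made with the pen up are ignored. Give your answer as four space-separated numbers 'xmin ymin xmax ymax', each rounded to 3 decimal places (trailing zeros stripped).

Executing turtle program step by step:
Start: pos=(0,0), heading=0, pen down
FD 19: (0,0) -> (19,0) [heading=0, draw]
LT 30: heading 0 -> 30
RT 144: heading 30 -> 246
Final: pos=(19,0), heading=246, 1 segment(s) drawn

Segment endpoints: x in {0, 19}, y in {0}
xmin=0, ymin=0, xmax=19, ymax=0

Answer: 0 0 19 0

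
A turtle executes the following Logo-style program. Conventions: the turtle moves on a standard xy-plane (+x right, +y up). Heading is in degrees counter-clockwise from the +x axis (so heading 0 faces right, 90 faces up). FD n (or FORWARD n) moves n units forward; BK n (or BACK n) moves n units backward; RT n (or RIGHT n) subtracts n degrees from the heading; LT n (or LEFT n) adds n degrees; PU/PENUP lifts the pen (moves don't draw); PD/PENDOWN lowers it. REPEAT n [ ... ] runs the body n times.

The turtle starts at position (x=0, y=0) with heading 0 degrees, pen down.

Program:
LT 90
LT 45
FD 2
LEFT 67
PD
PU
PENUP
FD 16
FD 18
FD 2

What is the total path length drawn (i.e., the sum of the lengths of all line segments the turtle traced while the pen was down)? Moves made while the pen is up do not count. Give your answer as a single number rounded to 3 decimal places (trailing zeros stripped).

Executing turtle program step by step:
Start: pos=(0,0), heading=0, pen down
LT 90: heading 0 -> 90
LT 45: heading 90 -> 135
FD 2: (0,0) -> (-1.414,1.414) [heading=135, draw]
LT 67: heading 135 -> 202
PD: pen down
PU: pen up
PU: pen up
FD 16: (-1.414,1.414) -> (-16.249,-4.579) [heading=202, move]
FD 18: (-16.249,-4.579) -> (-32.938,-11.322) [heading=202, move]
FD 2: (-32.938,-11.322) -> (-34.793,-12.072) [heading=202, move]
Final: pos=(-34.793,-12.072), heading=202, 1 segment(s) drawn

Segment lengths:
  seg 1: (0,0) -> (-1.414,1.414), length = 2
Total = 2

Answer: 2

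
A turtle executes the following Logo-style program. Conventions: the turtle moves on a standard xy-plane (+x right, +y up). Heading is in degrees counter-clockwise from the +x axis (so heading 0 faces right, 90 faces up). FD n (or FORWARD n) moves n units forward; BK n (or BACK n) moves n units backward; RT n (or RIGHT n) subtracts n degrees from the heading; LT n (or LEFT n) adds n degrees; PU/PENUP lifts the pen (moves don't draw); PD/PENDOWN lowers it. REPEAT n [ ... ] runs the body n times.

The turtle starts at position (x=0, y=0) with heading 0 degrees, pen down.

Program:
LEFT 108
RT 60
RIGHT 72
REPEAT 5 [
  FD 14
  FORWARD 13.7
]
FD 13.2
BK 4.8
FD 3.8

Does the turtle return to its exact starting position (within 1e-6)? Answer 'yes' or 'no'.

Answer: no

Derivation:
Executing turtle program step by step:
Start: pos=(0,0), heading=0, pen down
LT 108: heading 0 -> 108
RT 60: heading 108 -> 48
RT 72: heading 48 -> 336
REPEAT 5 [
  -- iteration 1/5 --
  FD 14: (0,0) -> (12.79,-5.694) [heading=336, draw]
  FD 13.7: (12.79,-5.694) -> (25.305,-11.267) [heading=336, draw]
  -- iteration 2/5 --
  FD 14: (25.305,-11.267) -> (38.095,-16.961) [heading=336, draw]
  FD 13.7: (38.095,-16.961) -> (50.61,-22.533) [heading=336, draw]
  -- iteration 3/5 --
  FD 14: (50.61,-22.533) -> (63.4,-28.228) [heading=336, draw]
  FD 13.7: (63.4,-28.228) -> (75.916,-33.8) [heading=336, draw]
  -- iteration 4/5 --
  FD 14: (75.916,-33.8) -> (88.705,-39.494) [heading=336, draw]
  FD 13.7: (88.705,-39.494) -> (101.221,-45.066) [heading=336, draw]
  -- iteration 5/5 --
  FD 14: (101.221,-45.066) -> (114.01,-50.761) [heading=336, draw]
  FD 13.7: (114.01,-50.761) -> (126.526,-56.333) [heading=336, draw]
]
FD 13.2: (126.526,-56.333) -> (138.585,-61.702) [heading=336, draw]
BK 4.8: (138.585,-61.702) -> (134.2,-59.75) [heading=336, draw]
FD 3.8: (134.2,-59.75) -> (137.671,-61.295) [heading=336, draw]
Final: pos=(137.671,-61.295), heading=336, 13 segment(s) drawn

Start position: (0, 0)
Final position: (137.671, -61.295)
Distance = 150.7; >= 1e-6 -> NOT closed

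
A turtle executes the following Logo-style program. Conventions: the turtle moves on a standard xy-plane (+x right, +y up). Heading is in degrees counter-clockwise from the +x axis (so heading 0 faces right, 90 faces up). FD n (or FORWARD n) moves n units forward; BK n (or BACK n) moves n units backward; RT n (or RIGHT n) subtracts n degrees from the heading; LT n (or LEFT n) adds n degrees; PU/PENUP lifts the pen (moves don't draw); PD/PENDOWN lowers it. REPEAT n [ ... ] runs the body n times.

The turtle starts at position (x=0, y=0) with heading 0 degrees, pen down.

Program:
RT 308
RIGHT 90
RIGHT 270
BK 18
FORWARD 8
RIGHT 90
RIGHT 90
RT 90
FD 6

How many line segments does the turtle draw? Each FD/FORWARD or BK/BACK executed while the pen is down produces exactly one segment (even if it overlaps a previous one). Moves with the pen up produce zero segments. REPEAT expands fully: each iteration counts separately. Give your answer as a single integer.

Answer: 3

Derivation:
Executing turtle program step by step:
Start: pos=(0,0), heading=0, pen down
RT 308: heading 0 -> 52
RT 90: heading 52 -> 322
RT 270: heading 322 -> 52
BK 18: (0,0) -> (-11.082,-14.184) [heading=52, draw]
FD 8: (-11.082,-14.184) -> (-6.157,-7.88) [heading=52, draw]
RT 90: heading 52 -> 322
RT 90: heading 322 -> 232
RT 90: heading 232 -> 142
FD 6: (-6.157,-7.88) -> (-10.885,-4.186) [heading=142, draw]
Final: pos=(-10.885,-4.186), heading=142, 3 segment(s) drawn
Segments drawn: 3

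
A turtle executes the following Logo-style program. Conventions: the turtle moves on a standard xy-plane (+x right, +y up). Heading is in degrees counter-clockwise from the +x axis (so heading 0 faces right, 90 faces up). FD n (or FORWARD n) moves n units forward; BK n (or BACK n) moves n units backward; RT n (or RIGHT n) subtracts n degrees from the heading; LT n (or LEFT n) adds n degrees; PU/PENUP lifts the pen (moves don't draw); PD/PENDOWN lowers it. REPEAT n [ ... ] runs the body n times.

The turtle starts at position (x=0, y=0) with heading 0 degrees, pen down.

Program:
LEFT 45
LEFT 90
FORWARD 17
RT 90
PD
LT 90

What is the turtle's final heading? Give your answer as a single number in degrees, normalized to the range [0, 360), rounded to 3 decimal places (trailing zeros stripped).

Answer: 135

Derivation:
Executing turtle program step by step:
Start: pos=(0,0), heading=0, pen down
LT 45: heading 0 -> 45
LT 90: heading 45 -> 135
FD 17: (0,0) -> (-12.021,12.021) [heading=135, draw]
RT 90: heading 135 -> 45
PD: pen down
LT 90: heading 45 -> 135
Final: pos=(-12.021,12.021), heading=135, 1 segment(s) drawn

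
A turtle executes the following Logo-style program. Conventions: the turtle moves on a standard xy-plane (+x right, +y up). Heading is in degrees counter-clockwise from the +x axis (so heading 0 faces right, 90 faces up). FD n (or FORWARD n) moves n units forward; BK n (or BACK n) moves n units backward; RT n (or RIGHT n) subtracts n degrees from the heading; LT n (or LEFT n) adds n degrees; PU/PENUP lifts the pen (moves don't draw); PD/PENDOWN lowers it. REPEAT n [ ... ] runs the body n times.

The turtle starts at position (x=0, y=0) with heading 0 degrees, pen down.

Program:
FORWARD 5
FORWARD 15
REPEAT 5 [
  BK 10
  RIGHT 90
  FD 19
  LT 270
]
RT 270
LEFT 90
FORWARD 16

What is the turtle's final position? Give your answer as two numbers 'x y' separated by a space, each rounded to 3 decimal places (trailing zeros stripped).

Answer: 26 -19

Derivation:
Executing turtle program step by step:
Start: pos=(0,0), heading=0, pen down
FD 5: (0,0) -> (5,0) [heading=0, draw]
FD 15: (5,0) -> (20,0) [heading=0, draw]
REPEAT 5 [
  -- iteration 1/5 --
  BK 10: (20,0) -> (10,0) [heading=0, draw]
  RT 90: heading 0 -> 270
  FD 19: (10,0) -> (10,-19) [heading=270, draw]
  LT 270: heading 270 -> 180
  -- iteration 2/5 --
  BK 10: (10,-19) -> (20,-19) [heading=180, draw]
  RT 90: heading 180 -> 90
  FD 19: (20,-19) -> (20,0) [heading=90, draw]
  LT 270: heading 90 -> 0
  -- iteration 3/5 --
  BK 10: (20,0) -> (10,0) [heading=0, draw]
  RT 90: heading 0 -> 270
  FD 19: (10,0) -> (10,-19) [heading=270, draw]
  LT 270: heading 270 -> 180
  -- iteration 4/5 --
  BK 10: (10,-19) -> (20,-19) [heading=180, draw]
  RT 90: heading 180 -> 90
  FD 19: (20,-19) -> (20,0) [heading=90, draw]
  LT 270: heading 90 -> 0
  -- iteration 5/5 --
  BK 10: (20,0) -> (10,0) [heading=0, draw]
  RT 90: heading 0 -> 270
  FD 19: (10,0) -> (10,-19) [heading=270, draw]
  LT 270: heading 270 -> 180
]
RT 270: heading 180 -> 270
LT 90: heading 270 -> 0
FD 16: (10,-19) -> (26,-19) [heading=0, draw]
Final: pos=(26,-19), heading=0, 13 segment(s) drawn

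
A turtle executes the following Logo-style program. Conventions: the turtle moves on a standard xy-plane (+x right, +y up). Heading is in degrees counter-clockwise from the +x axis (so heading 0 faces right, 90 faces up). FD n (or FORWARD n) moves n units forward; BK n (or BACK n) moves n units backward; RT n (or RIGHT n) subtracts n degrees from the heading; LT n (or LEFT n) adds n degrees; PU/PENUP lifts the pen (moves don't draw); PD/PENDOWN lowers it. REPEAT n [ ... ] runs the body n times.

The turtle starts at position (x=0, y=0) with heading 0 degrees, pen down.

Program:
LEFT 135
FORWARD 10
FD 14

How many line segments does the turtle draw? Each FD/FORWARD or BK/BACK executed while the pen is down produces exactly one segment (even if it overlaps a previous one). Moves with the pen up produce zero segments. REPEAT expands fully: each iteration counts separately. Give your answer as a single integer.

Executing turtle program step by step:
Start: pos=(0,0), heading=0, pen down
LT 135: heading 0 -> 135
FD 10: (0,0) -> (-7.071,7.071) [heading=135, draw]
FD 14: (-7.071,7.071) -> (-16.971,16.971) [heading=135, draw]
Final: pos=(-16.971,16.971), heading=135, 2 segment(s) drawn
Segments drawn: 2

Answer: 2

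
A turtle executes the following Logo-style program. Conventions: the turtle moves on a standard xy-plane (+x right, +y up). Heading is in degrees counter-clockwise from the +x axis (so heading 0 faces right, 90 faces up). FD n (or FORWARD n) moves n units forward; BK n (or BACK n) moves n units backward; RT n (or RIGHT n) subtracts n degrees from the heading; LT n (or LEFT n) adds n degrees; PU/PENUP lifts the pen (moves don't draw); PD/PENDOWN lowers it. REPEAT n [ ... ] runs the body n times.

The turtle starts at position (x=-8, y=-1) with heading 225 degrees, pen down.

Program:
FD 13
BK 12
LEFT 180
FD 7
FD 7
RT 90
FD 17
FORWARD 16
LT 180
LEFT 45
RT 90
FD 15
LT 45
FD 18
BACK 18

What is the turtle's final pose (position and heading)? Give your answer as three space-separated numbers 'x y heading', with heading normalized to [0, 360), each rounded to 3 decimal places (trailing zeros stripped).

Answer: 24.527 -0.142 135

Derivation:
Executing turtle program step by step:
Start: pos=(-8,-1), heading=225, pen down
FD 13: (-8,-1) -> (-17.192,-10.192) [heading=225, draw]
BK 12: (-17.192,-10.192) -> (-8.707,-1.707) [heading=225, draw]
LT 180: heading 225 -> 45
FD 7: (-8.707,-1.707) -> (-3.757,3.243) [heading=45, draw]
FD 7: (-3.757,3.243) -> (1.192,8.192) [heading=45, draw]
RT 90: heading 45 -> 315
FD 17: (1.192,8.192) -> (13.213,-3.828) [heading=315, draw]
FD 16: (13.213,-3.828) -> (24.527,-15.142) [heading=315, draw]
LT 180: heading 315 -> 135
LT 45: heading 135 -> 180
RT 90: heading 180 -> 90
FD 15: (24.527,-15.142) -> (24.527,-0.142) [heading=90, draw]
LT 45: heading 90 -> 135
FD 18: (24.527,-0.142) -> (11.799,12.586) [heading=135, draw]
BK 18: (11.799,12.586) -> (24.527,-0.142) [heading=135, draw]
Final: pos=(24.527,-0.142), heading=135, 9 segment(s) drawn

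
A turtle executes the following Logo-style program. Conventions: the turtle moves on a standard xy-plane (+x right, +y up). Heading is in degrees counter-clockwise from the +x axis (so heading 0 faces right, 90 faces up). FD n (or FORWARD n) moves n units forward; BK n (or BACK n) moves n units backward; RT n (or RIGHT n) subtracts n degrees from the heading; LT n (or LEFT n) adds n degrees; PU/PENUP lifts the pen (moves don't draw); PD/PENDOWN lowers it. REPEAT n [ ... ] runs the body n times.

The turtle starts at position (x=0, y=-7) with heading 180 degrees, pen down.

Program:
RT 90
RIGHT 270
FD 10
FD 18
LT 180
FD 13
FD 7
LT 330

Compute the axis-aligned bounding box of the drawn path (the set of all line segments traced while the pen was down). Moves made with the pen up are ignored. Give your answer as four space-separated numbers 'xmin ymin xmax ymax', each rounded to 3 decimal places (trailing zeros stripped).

Answer: -28 -7 0 -7

Derivation:
Executing turtle program step by step:
Start: pos=(0,-7), heading=180, pen down
RT 90: heading 180 -> 90
RT 270: heading 90 -> 180
FD 10: (0,-7) -> (-10,-7) [heading=180, draw]
FD 18: (-10,-7) -> (-28,-7) [heading=180, draw]
LT 180: heading 180 -> 0
FD 13: (-28,-7) -> (-15,-7) [heading=0, draw]
FD 7: (-15,-7) -> (-8,-7) [heading=0, draw]
LT 330: heading 0 -> 330
Final: pos=(-8,-7), heading=330, 4 segment(s) drawn

Segment endpoints: x in {-28, -15, -10, -8, 0}, y in {-7, -7, -7}
xmin=-28, ymin=-7, xmax=0, ymax=-7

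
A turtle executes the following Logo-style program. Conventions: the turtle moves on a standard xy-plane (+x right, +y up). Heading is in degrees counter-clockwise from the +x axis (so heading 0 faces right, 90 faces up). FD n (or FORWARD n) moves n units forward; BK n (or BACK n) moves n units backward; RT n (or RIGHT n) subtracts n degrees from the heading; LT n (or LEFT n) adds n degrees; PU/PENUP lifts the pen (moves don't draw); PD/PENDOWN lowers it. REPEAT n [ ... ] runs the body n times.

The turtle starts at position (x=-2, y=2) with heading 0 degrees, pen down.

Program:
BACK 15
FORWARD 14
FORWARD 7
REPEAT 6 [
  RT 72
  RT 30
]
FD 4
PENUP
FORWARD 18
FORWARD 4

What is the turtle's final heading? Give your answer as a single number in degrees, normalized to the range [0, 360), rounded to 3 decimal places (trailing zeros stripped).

Answer: 108

Derivation:
Executing turtle program step by step:
Start: pos=(-2,2), heading=0, pen down
BK 15: (-2,2) -> (-17,2) [heading=0, draw]
FD 14: (-17,2) -> (-3,2) [heading=0, draw]
FD 7: (-3,2) -> (4,2) [heading=0, draw]
REPEAT 6 [
  -- iteration 1/6 --
  RT 72: heading 0 -> 288
  RT 30: heading 288 -> 258
  -- iteration 2/6 --
  RT 72: heading 258 -> 186
  RT 30: heading 186 -> 156
  -- iteration 3/6 --
  RT 72: heading 156 -> 84
  RT 30: heading 84 -> 54
  -- iteration 4/6 --
  RT 72: heading 54 -> 342
  RT 30: heading 342 -> 312
  -- iteration 5/6 --
  RT 72: heading 312 -> 240
  RT 30: heading 240 -> 210
  -- iteration 6/6 --
  RT 72: heading 210 -> 138
  RT 30: heading 138 -> 108
]
FD 4: (4,2) -> (2.764,5.804) [heading=108, draw]
PU: pen up
FD 18: (2.764,5.804) -> (-2.798,22.923) [heading=108, move]
FD 4: (-2.798,22.923) -> (-4.034,26.727) [heading=108, move]
Final: pos=(-4.034,26.727), heading=108, 4 segment(s) drawn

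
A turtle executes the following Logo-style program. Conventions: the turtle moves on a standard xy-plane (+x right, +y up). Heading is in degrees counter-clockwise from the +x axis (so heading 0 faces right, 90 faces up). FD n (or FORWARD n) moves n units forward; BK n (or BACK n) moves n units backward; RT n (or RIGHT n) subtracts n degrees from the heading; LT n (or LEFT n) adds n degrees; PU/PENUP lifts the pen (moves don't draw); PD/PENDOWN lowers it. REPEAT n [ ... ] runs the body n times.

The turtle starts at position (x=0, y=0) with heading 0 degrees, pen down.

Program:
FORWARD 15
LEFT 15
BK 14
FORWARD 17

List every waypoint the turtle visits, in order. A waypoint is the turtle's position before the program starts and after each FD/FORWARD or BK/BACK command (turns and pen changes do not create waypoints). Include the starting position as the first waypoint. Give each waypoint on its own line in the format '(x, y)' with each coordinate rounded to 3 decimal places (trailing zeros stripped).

Answer: (0, 0)
(15, 0)
(1.477, -3.623)
(17.898, 0.776)

Derivation:
Executing turtle program step by step:
Start: pos=(0,0), heading=0, pen down
FD 15: (0,0) -> (15,0) [heading=0, draw]
LT 15: heading 0 -> 15
BK 14: (15,0) -> (1.477,-3.623) [heading=15, draw]
FD 17: (1.477,-3.623) -> (17.898,0.776) [heading=15, draw]
Final: pos=(17.898,0.776), heading=15, 3 segment(s) drawn
Waypoints (4 total):
(0, 0)
(15, 0)
(1.477, -3.623)
(17.898, 0.776)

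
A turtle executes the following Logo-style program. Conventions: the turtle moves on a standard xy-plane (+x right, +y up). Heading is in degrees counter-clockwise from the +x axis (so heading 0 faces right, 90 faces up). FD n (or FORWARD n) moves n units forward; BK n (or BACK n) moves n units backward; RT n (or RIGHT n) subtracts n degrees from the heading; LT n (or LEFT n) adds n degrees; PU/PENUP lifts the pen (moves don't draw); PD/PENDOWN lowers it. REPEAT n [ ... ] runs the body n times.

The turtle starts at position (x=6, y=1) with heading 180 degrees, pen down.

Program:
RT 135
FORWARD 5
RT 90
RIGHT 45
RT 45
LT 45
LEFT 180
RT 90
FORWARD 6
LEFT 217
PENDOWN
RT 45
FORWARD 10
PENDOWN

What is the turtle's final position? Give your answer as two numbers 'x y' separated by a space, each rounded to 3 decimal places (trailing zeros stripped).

Answer: 5.633 5.927

Derivation:
Executing turtle program step by step:
Start: pos=(6,1), heading=180, pen down
RT 135: heading 180 -> 45
FD 5: (6,1) -> (9.536,4.536) [heading=45, draw]
RT 90: heading 45 -> 315
RT 45: heading 315 -> 270
RT 45: heading 270 -> 225
LT 45: heading 225 -> 270
LT 180: heading 270 -> 90
RT 90: heading 90 -> 0
FD 6: (9.536,4.536) -> (15.536,4.536) [heading=0, draw]
LT 217: heading 0 -> 217
PD: pen down
RT 45: heading 217 -> 172
FD 10: (15.536,4.536) -> (5.633,5.927) [heading=172, draw]
PD: pen down
Final: pos=(5.633,5.927), heading=172, 3 segment(s) drawn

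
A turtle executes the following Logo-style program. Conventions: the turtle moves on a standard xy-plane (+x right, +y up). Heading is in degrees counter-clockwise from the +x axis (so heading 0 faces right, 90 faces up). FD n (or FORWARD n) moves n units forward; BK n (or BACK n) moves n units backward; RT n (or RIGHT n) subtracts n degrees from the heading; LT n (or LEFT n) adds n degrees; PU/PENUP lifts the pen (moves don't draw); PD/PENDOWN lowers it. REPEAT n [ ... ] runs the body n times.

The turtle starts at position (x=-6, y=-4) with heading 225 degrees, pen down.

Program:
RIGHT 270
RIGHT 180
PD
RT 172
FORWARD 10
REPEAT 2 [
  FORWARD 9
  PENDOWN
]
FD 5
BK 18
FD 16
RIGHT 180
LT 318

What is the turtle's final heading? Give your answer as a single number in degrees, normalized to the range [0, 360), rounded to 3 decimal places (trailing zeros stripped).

Answer: 101

Derivation:
Executing turtle program step by step:
Start: pos=(-6,-4), heading=225, pen down
RT 270: heading 225 -> 315
RT 180: heading 315 -> 135
PD: pen down
RT 172: heading 135 -> 323
FD 10: (-6,-4) -> (1.986,-10.018) [heading=323, draw]
REPEAT 2 [
  -- iteration 1/2 --
  FD 9: (1.986,-10.018) -> (9.174,-15.434) [heading=323, draw]
  PD: pen down
  -- iteration 2/2 --
  FD 9: (9.174,-15.434) -> (16.362,-20.851) [heading=323, draw]
  PD: pen down
]
FD 5: (16.362,-20.851) -> (20.355,-23.86) [heading=323, draw]
BK 18: (20.355,-23.86) -> (5.98,-13.027) [heading=323, draw]
FD 16: (5.98,-13.027) -> (18.758,-22.656) [heading=323, draw]
RT 180: heading 323 -> 143
LT 318: heading 143 -> 101
Final: pos=(18.758,-22.656), heading=101, 6 segment(s) drawn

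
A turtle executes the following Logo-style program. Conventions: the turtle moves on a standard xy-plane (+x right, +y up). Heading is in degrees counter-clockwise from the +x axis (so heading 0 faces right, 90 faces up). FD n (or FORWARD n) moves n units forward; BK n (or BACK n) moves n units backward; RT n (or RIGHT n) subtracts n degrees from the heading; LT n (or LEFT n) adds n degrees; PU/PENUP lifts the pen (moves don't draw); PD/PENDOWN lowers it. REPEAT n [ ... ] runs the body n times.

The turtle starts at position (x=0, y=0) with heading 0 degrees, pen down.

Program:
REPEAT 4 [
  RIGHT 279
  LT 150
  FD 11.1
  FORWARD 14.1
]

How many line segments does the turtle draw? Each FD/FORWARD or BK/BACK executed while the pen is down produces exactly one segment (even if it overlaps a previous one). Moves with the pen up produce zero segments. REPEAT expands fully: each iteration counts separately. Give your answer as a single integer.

Answer: 8

Derivation:
Executing turtle program step by step:
Start: pos=(0,0), heading=0, pen down
REPEAT 4 [
  -- iteration 1/4 --
  RT 279: heading 0 -> 81
  LT 150: heading 81 -> 231
  FD 11.1: (0,0) -> (-6.985,-8.626) [heading=231, draw]
  FD 14.1: (-6.985,-8.626) -> (-15.859,-19.584) [heading=231, draw]
  -- iteration 2/4 --
  RT 279: heading 231 -> 312
  LT 150: heading 312 -> 102
  FD 11.1: (-15.859,-19.584) -> (-18.167,-8.727) [heading=102, draw]
  FD 14.1: (-18.167,-8.727) -> (-21.098,5.065) [heading=102, draw]
  -- iteration 3/4 --
  RT 279: heading 102 -> 183
  LT 150: heading 183 -> 333
  FD 11.1: (-21.098,5.065) -> (-11.208,0.026) [heading=333, draw]
  FD 14.1: (-11.208,0.026) -> (1.355,-6.375) [heading=333, draw]
  -- iteration 4/4 --
  RT 279: heading 333 -> 54
  LT 150: heading 54 -> 204
  FD 11.1: (1.355,-6.375) -> (-8.785,-10.89) [heading=204, draw]
  FD 14.1: (-8.785,-10.89) -> (-21.666,-16.625) [heading=204, draw]
]
Final: pos=(-21.666,-16.625), heading=204, 8 segment(s) drawn
Segments drawn: 8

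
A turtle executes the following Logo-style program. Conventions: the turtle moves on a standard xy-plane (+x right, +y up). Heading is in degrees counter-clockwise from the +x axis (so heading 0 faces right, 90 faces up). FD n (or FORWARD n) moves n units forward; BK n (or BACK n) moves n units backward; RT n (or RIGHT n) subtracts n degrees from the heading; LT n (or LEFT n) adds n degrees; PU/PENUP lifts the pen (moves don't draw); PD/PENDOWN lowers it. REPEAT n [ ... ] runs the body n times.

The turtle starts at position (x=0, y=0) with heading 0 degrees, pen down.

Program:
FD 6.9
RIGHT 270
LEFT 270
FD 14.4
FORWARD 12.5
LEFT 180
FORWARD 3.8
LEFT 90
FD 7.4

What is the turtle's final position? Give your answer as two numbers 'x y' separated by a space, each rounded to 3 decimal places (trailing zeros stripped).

Answer: 30 -7.4

Derivation:
Executing turtle program step by step:
Start: pos=(0,0), heading=0, pen down
FD 6.9: (0,0) -> (6.9,0) [heading=0, draw]
RT 270: heading 0 -> 90
LT 270: heading 90 -> 0
FD 14.4: (6.9,0) -> (21.3,0) [heading=0, draw]
FD 12.5: (21.3,0) -> (33.8,0) [heading=0, draw]
LT 180: heading 0 -> 180
FD 3.8: (33.8,0) -> (30,0) [heading=180, draw]
LT 90: heading 180 -> 270
FD 7.4: (30,0) -> (30,-7.4) [heading=270, draw]
Final: pos=(30,-7.4), heading=270, 5 segment(s) drawn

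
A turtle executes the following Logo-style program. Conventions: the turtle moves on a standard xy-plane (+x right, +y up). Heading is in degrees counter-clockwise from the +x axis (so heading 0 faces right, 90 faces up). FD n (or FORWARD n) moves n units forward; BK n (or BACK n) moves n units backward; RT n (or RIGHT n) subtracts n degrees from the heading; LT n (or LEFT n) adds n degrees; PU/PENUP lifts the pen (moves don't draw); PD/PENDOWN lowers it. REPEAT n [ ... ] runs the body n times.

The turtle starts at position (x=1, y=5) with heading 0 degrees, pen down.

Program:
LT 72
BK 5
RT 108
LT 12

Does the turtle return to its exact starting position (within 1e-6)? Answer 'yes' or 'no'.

Answer: no

Derivation:
Executing turtle program step by step:
Start: pos=(1,5), heading=0, pen down
LT 72: heading 0 -> 72
BK 5: (1,5) -> (-0.545,0.245) [heading=72, draw]
RT 108: heading 72 -> 324
LT 12: heading 324 -> 336
Final: pos=(-0.545,0.245), heading=336, 1 segment(s) drawn

Start position: (1, 5)
Final position: (-0.545, 0.245)
Distance = 5; >= 1e-6 -> NOT closed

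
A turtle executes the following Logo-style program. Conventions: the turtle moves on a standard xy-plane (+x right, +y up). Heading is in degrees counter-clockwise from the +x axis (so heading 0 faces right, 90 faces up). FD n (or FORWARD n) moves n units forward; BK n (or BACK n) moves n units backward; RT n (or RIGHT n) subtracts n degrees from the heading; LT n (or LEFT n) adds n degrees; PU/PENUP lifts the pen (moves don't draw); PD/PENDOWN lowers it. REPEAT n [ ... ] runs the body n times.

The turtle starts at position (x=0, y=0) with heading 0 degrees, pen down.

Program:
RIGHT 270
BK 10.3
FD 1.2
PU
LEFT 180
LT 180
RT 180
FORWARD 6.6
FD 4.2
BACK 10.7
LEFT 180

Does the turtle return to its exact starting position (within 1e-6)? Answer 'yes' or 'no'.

Answer: no

Derivation:
Executing turtle program step by step:
Start: pos=(0,0), heading=0, pen down
RT 270: heading 0 -> 90
BK 10.3: (0,0) -> (0,-10.3) [heading=90, draw]
FD 1.2: (0,-10.3) -> (0,-9.1) [heading=90, draw]
PU: pen up
LT 180: heading 90 -> 270
LT 180: heading 270 -> 90
RT 180: heading 90 -> 270
FD 6.6: (0,-9.1) -> (0,-15.7) [heading=270, move]
FD 4.2: (0,-15.7) -> (0,-19.9) [heading=270, move]
BK 10.7: (0,-19.9) -> (0,-9.2) [heading=270, move]
LT 180: heading 270 -> 90
Final: pos=(0,-9.2), heading=90, 2 segment(s) drawn

Start position: (0, 0)
Final position: (0, -9.2)
Distance = 9.2; >= 1e-6 -> NOT closed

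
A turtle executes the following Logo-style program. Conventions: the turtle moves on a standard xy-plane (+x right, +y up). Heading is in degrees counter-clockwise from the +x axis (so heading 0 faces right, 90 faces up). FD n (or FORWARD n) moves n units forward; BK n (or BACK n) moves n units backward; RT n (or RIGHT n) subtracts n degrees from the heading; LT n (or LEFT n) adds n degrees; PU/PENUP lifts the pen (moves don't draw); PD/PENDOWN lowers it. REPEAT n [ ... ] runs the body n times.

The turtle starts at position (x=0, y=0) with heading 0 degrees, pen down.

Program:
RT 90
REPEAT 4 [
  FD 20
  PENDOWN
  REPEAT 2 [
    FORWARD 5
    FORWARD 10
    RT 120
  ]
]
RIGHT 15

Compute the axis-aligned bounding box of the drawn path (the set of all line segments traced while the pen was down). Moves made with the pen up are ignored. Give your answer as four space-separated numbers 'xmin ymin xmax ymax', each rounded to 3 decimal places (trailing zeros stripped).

Executing turtle program step by step:
Start: pos=(0,0), heading=0, pen down
RT 90: heading 0 -> 270
REPEAT 4 [
  -- iteration 1/4 --
  FD 20: (0,0) -> (0,-20) [heading=270, draw]
  PD: pen down
  REPEAT 2 [
    -- iteration 1/2 --
    FD 5: (0,-20) -> (0,-25) [heading=270, draw]
    FD 10: (0,-25) -> (0,-35) [heading=270, draw]
    RT 120: heading 270 -> 150
    -- iteration 2/2 --
    FD 5: (0,-35) -> (-4.33,-32.5) [heading=150, draw]
    FD 10: (-4.33,-32.5) -> (-12.99,-27.5) [heading=150, draw]
    RT 120: heading 150 -> 30
  ]
  -- iteration 2/4 --
  FD 20: (-12.99,-27.5) -> (4.33,-17.5) [heading=30, draw]
  PD: pen down
  REPEAT 2 [
    -- iteration 1/2 --
    FD 5: (4.33,-17.5) -> (8.66,-15) [heading=30, draw]
    FD 10: (8.66,-15) -> (17.321,-10) [heading=30, draw]
    RT 120: heading 30 -> 270
    -- iteration 2/2 --
    FD 5: (17.321,-10) -> (17.321,-15) [heading=270, draw]
    FD 10: (17.321,-15) -> (17.321,-25) [heading=270, draw]
    RT 120: heading 270 -> 150
  ]
  -- iteration 3/4 --
  FD 20: (17.321,-25) -> (0,-15) [heading=150, draw]
  PD: pen down
  REPEAT 2 [
    -- iteration 1/2 --
    FD 5: (0,-15) -> (-4.33,-12.5) [heading=150, draw]
    FD 10: (-4.33,-12.5) -> (-12.99,-7.5) [heading=150, draw]
    RT 120: heading 150 -> 30
    -- iteration 2/2 --
    FD 5: (-12.99,-7.5) -> (-8.66,-5) [heading=30, draw]
    FD 10: (-8.66,-5) -> (0,0) [heading=30, draw]
    RT 120: heading 30 -> 270
  ]
  -- iteration 4/4 --
  FD 20: (0,0) -> (0,-20) [heading=270, draw]
  PD: pen down
  REPEAT 2 [
    -- iteration 1/2 --
    FD 5: (0,-20) -> (0,-25) [heading=270, draw]
    FD 10: (0,-25) -> (0,-35) [heading=270, draw]
    RT 120: heading 270 -> 150
    -- iteration 2/2 --
    FD 5: (0,-35) -> (-4.33,-32.5) [heading=150, draw]
    FD 10: (-4.33,-32.5) -> (-12.99,-27.5) [heading=150, draw]
    RT 120: heading 150 -> 30
  ]
]
RT 15: heading 30 -> 15
Final: pos=(-12.99,-27.5), heading=15, 20 segment(s) drawn

Segment endpoints: x in {-12.99, -12.99, -12.99, -8.66, -4.33, -4.33, -4.33, 0, 0, 0, 0, 0, 0, 0, 0, 0, 4.33, 8.66, 17.321, 17.321}, y in {-35, -35, -32.5, -32.5, -27.5, -27.5, -25, -25, -25, -20, -20, -17.5, -15, -15, -15, -12.5, -10, -7.5, -5, 0, 0}
xmin=-12.99, ymin=-35, xmax=17.321, ymax=0

Answer: -12.99 -35 17.321 0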